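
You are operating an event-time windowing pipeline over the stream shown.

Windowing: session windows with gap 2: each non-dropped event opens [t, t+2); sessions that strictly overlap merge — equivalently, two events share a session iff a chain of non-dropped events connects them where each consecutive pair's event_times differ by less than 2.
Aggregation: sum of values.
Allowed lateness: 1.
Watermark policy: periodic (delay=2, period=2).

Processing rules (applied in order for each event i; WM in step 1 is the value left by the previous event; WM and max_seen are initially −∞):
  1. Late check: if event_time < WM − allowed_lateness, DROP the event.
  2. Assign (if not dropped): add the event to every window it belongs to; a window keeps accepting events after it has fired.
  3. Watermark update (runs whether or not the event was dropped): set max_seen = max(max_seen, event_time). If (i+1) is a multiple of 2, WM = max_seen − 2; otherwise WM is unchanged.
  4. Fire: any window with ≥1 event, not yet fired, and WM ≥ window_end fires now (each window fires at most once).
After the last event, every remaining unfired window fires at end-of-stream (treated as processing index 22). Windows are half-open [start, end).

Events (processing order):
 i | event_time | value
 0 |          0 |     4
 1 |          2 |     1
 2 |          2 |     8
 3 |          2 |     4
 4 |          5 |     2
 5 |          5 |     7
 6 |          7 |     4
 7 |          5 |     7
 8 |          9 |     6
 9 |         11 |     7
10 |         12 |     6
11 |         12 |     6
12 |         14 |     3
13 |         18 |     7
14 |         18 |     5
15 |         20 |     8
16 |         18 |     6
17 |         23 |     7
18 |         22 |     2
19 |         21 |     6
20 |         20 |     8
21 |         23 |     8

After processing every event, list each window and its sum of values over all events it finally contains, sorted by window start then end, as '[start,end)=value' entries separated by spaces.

[0,2)=4 [2,4)=13 [5,7)=16 [7,9)=4 [9,11)=6 [11,14)=19 [14,16)=3 [18,20)=18 [20,25)=39

i=0 t=0 v=4: → [0,2); WM=−∞
i=1 t=2 v=1: → [2,4); WM=0
i=2 t=2 v=8: → [2,4); WM=0
i=3 t=2 v=4: → [2,4); WM=0
i=4 t=5 v=2: → [5,7); WM=0
i=5 t=5 v=7: → [5,7); WM=3
i=6 t=7 v=4: → [7,9); WM=3
i=7 t=5 v=7: → [5,7); WM=5
i=8 t=9 v=6: → [9,11); WM=5
i=9 t=11 v=7: → [11,13); WM=9
i=10 t=12 v=6: → [11,14); WM=9
i=11 t=12 v=6: → [11,14); WM=10
i=12 t=14 v=3: → [14,16); WM=10
i=13 t=18 v=7: → [18,20); WM=16
i=14 t=18 v=5: → [18,20); WM=16
i=15 t=20 v=8: → [20,22); WM=18
i=16 t=18 v=6: → [18,20); WM=18
i=17 t=23 v=7: → [23,25); WM=21
i=18 t=22 v=2: → [22,25); WM=21
i=19 t=21 v=6: → [20,25); WM=21
i=20 t=20 v=8: → [20,25); WM=21
i=21 t=23 v=8: → [20,25); WM=21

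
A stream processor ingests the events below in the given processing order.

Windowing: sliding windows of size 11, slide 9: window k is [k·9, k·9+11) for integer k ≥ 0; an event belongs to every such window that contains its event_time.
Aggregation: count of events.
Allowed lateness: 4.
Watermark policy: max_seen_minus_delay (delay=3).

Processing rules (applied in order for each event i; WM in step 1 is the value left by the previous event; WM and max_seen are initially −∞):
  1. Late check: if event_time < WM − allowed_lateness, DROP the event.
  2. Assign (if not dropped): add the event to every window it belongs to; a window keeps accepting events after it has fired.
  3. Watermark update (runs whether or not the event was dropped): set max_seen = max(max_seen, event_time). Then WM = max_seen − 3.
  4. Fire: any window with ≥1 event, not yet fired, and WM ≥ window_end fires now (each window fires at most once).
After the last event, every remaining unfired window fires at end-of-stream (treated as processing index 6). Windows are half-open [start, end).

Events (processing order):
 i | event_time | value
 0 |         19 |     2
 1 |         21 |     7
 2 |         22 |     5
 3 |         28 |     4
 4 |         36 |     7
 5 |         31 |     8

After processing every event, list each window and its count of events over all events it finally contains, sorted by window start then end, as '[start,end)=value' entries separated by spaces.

[9,20)=1 [18,29)=4 [27,38)=3 [36,47)=1

i=0 t=19 v=2: → [18,29),[9,20); WM=16
i=1 t=21 v=7: → [18,29); WM=18
i=2 t=22 v=5: → [18,29); WM=19
i=3 t=28 v=4: → [27,38),[18,29); WM=25; [9,20) fires=1
i=4 t=36 v=7: → [36,47),[27,38); WM=33; [18,29) fires=4
i=5 t=31 v=8: → [27,38); WM=33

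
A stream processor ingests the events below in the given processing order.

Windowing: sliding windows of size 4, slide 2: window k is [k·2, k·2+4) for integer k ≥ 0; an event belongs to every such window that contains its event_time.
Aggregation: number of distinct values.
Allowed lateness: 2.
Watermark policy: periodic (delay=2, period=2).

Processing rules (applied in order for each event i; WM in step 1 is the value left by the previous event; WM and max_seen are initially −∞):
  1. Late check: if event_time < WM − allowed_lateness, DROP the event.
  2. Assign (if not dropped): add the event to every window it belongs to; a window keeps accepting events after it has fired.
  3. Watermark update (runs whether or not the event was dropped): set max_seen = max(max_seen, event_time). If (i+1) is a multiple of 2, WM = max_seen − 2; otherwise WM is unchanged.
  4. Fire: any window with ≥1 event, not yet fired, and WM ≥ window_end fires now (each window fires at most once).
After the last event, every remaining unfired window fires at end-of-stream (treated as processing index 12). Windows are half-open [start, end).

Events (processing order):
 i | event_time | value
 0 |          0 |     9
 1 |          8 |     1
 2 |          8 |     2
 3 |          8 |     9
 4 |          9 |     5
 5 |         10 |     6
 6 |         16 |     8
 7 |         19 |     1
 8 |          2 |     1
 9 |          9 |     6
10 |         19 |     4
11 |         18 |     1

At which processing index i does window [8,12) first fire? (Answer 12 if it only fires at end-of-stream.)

i=0 t=0 v=9: → [0,4); WM=−∞
i=1 t=8 v=1: → [8,12),[6,10); WM=6; [0,4) fires=1
i=2 t=8 v=2: → [8,12),[6,10); WM=6
i=3 t=8 v=9: → [8,12),[6,10); WM=6
i=4 t=9 v=5: → [8,12),[6,10); WM=6
i=5 t=10 v=6: → [10,14),[8,12); WM=8
i=6 t=16 v=8: → [16,20),[14,18); WM=8
i=7 t=19 v=1: → [18,22),[16,20); WM=17; [6,10) fires=4 [8,12) fires=5 [10,14) fires=1
i=8 t=2 v=1: DROP (t<17-2); WM=17
i=9 t=9 v=6: DROP (t<17-2); WM=17
i=10 t=19 v=4: → [18,22),[16,20); WM=17
i=11 t=18 v=1: → [18,22),[16,20); WM=17

7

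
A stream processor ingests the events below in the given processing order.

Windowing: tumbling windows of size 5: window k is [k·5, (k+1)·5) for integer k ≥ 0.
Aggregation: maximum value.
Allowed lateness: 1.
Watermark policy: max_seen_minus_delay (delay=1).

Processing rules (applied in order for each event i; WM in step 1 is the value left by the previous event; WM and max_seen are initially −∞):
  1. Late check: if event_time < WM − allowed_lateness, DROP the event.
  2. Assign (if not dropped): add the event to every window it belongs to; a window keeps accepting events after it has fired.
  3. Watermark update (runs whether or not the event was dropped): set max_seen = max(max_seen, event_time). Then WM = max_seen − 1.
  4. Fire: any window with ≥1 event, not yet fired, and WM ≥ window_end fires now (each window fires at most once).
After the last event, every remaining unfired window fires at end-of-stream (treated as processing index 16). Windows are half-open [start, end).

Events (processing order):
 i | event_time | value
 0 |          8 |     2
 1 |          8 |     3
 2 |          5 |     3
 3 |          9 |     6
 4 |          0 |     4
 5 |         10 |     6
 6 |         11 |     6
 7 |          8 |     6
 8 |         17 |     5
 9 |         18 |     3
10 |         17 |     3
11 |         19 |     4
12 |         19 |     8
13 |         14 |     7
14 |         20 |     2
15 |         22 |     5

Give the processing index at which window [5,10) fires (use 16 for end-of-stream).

i=0 t=8 v=2: → [5,10); WM=7
i=1 t=8 v=3: → [5,10); WM=7
i=2 t=5 v=3: DROP (t<7-1); WM=7
i=3 t=9 v=6: → [5,10); WM=8
i=4 t=0 v=4: DROP (t<8-1); WM=8
i=5 t=10 v=6: → [10,15); WM=9
i=6 t=11 v=6: → [10,15); WM=10; [5,10) fires=6
i=7 t=8 v=6: DROP (t<10-1); WM=10
i=8 t=17 v=5: → [15,20); WM=16; [10,15) fires=6
i=9 t=18 v=3: → [15,20); WM=17
i=10 t=17 v=3: → [15,20); WM=17
i=11 t=19 v=4: → [15,20); WM=18
i=12 t=19 v=8: → [15,20); WM=18
i=13 t=14 v=7: DROP (t<18-1); WM=18
i=14 t=20 v=2: → [20,25); WM=19
i=15 t=22 v=5: → [20,25); WM=21; [15,20) fires=8

6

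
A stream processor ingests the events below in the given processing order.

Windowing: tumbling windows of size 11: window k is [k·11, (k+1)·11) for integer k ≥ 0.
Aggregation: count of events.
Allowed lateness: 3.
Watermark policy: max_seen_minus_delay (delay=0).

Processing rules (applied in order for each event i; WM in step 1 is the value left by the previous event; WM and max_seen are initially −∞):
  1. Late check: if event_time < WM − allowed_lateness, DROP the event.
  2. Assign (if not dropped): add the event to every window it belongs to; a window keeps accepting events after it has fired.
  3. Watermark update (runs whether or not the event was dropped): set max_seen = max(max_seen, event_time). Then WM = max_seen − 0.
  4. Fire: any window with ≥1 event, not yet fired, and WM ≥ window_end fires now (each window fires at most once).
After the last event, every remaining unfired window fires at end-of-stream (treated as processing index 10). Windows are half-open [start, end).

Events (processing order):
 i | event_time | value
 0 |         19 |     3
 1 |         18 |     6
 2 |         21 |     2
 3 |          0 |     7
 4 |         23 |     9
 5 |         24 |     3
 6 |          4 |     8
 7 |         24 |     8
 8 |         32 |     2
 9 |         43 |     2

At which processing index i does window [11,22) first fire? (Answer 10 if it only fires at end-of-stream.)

4

i=0 t=19 v=3: → [11,22); WM=19
i=1 t=18 v=6: → [11,22); WM=19
i=2 t=21 v=2: → [11,22); WM=21
i=3 t=0 v=7: DROP (t<21-3); WM=21
i=4 t=23 v=9: → [22,33); WM=23; [11,22) fires=3
i=5 t=24 v=3: → [22,33); WM=24
i=6 t=4 v=8: DROP (t<24-3); WM=24
i=7 t=24 v=8: → [22,33); WM=24
i=8 t=32 v=2: → [22,33); WM=32
i=9 t=43 v=2: → [33,44); WM=43; [22,33) fires=4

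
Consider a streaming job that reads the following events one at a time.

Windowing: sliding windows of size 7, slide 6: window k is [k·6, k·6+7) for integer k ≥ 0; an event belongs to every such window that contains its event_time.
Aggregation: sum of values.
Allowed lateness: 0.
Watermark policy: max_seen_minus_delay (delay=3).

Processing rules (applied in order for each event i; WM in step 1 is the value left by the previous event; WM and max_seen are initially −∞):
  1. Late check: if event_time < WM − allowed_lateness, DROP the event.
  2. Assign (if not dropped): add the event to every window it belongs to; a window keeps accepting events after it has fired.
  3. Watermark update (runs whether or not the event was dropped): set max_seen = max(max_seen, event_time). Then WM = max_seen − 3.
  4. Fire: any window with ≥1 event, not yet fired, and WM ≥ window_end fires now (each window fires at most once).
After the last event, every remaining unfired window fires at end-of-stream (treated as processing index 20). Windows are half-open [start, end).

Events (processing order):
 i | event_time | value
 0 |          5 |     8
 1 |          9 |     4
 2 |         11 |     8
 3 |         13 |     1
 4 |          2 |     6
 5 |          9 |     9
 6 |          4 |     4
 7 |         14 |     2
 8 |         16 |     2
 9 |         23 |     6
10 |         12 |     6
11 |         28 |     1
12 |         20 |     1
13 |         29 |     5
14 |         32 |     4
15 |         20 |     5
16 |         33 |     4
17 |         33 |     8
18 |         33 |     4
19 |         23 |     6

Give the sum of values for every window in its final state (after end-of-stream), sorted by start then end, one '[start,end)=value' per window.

i=0 t=5 v=8: → [0,7); WM=2
i=1 t=9 v=4: → [6,13); WM=6
i=2 t=11 v=8: → [6,13); WM=8; [0,7) fires=8
i=3 t=13 v=1: → [12,19); WM=10
i=4 t=2 v=6: DROP (t<10-0); WM=10
i=5 t=9 v=9: DROP (t<10-0); WM=10
i=6 t=4 v=4: DROP (t<10-0); WM=10
i=7 t=14 v=2: → [12,19); WM=11
i=8 t=16 v=2: → [12,19); WM=13; [6,13) fires=12
i=9 t=23 v=6: → [18,25); WM=20; [12,19) fires=5
i=10 t=12 v=6: DROP (t<20-0); WM=20
i=11 t=28 v=1: → [24,31); WM=25; [18,25) fires=6
i=12 t=20 v=1: DROP (t<25-0); WM=25
i=13 t=29 v=5: → [24,31); WM=26
i=14 t=32 v=4: → [30,37); WM=29
i=15 t=20 v=5: DROP (t<29-0); WM=29
i=16 t=33 v=4: → [30,37); WM=30
i=17 t=33 v=8: → [30,37); WM=30
i=18 t=33 v=4: → [30,37); WM=30
i=19 t=23 v=6: DROP (t<30-0); WM=30

[0,7)=8 [6,13)=12 [12,19)=5 [18,25)=6 [24,31)=6 [30,37)=20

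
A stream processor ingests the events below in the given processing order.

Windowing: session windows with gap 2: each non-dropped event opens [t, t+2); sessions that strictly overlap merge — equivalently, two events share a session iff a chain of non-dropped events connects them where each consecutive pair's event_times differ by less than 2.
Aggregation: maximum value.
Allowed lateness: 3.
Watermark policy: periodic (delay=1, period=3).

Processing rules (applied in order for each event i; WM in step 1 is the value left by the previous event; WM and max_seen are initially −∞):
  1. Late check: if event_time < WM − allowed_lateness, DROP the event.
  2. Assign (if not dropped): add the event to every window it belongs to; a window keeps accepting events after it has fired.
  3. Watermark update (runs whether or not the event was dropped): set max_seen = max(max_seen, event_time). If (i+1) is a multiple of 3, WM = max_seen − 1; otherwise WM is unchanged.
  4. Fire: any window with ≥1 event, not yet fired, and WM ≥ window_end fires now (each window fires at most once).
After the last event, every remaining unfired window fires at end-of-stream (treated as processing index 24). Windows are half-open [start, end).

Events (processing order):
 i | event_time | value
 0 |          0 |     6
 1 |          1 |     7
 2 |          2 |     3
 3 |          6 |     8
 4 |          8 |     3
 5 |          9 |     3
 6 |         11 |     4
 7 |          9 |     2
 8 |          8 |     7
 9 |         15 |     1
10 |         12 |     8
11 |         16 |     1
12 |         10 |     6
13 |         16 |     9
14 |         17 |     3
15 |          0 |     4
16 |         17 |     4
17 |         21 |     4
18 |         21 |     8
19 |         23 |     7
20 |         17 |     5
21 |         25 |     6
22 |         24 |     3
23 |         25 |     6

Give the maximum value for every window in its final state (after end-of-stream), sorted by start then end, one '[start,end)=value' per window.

[0,4)=7 [6,8)=8 [8,11)=7 [11,14)=8 [15,19)=9 [21,23)=8 [23,27)=7

i=0 t=0 v=6: → [0,2); WM=−∞
i=1 t=1 v=7: → [0,3); WM=−∞
i=2 t=2 v=3: → [0,4); WM=1
i=3 t=6 v=8: → [6,8); WM=1
i=4 t=8 v=3: → [8,10); WM=1
i=5 t=9 v=3: → [8,11); WM=8
i=6 t=11 v=4: → [11,13); WM=8
i=7 t=9 v=2: → [8,11); WM=8
i=8 t=8 v=7: → [8,11); WM=10
i=9 t=15 v=1: → [15,17); WM=10
i=10 t=12 v=8: → [11,14); WM=10
i=11 t=16 v=1: → [15,18); WM=15
i=12 t=10 v=6: DROP (t<15-3); WM=15
i=13 t=16 v=9: → [15,18); WM=15
i=14 t=17 v=3: → [15,19); WM=16
i=15 t=0 v=4: DROP (t<16-3); WM=16
i=16 t=17 v=4: → [15,19); WM=16
i=17 t=21 v=4: → [21,23); WM=20
i=18 t=21 v=8: → [21,23); WM=20
i=19 t=23 v=7: → [23,25); WM=20
i=20 t=17 v=5: → [15,19); WM=22
i=21 t=25 v=6: → [25,27); WM=22
i=22 t=24 v=3: → [23,27); WM=22
i=23 t=25 v=6: → [23,27); WM=24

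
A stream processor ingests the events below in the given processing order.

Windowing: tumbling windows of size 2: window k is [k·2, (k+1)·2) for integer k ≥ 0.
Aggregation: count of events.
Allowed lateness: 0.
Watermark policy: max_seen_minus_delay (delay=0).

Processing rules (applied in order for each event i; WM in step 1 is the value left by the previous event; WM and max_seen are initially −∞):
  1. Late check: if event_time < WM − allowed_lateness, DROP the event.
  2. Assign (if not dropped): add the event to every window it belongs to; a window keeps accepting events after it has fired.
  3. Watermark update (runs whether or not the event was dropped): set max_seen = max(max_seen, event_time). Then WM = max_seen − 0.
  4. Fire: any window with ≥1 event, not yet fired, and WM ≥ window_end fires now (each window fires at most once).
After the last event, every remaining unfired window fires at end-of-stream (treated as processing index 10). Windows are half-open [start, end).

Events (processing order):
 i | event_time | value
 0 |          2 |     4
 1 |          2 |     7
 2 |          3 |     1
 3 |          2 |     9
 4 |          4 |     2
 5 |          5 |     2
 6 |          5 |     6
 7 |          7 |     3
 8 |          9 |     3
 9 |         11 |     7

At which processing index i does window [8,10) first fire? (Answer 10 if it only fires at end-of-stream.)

9

i=0 t=2 v=4: → [2,4); WM=2
i=1 t=2 v=7: → [2,4); WM=2
i=2 t=3 v=1: → [2,4); WM=3
i=3 t=2 v=9: DROP (t<3-0); WM=3
i=4 t=4 v=2: → [4,6); WM=4; [2,4) fires=3
i=5 t=5 v=2: → [4,6); WM=5
i=6 t=5 v=6: → [4,6); WM=5
i=7 t=7 v=3: → [6,8); WM=7; [4,6) fires=3
i=8 t=9 v=3: → [8,10); WM=9; [6,8) fires=1
i=9 t=11 v=7: → [10,12); WM=11; [8,10) fires=1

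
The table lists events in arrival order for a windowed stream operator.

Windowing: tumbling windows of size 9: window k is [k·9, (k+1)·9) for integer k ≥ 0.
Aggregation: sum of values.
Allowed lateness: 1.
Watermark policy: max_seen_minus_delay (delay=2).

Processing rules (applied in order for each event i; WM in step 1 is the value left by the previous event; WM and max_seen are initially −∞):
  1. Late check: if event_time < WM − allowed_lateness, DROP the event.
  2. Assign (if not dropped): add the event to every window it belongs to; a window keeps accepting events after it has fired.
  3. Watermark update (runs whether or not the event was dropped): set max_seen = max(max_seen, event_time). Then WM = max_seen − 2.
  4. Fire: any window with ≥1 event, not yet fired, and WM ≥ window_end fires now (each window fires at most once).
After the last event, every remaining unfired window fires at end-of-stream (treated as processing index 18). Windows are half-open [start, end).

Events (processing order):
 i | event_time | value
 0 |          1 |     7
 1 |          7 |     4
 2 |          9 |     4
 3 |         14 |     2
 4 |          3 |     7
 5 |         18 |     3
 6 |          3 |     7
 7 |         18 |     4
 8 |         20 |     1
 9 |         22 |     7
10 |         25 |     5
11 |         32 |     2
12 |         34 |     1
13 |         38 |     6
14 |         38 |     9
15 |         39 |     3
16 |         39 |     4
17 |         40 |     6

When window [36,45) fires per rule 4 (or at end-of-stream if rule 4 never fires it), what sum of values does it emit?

i=0 t=1 v=7: → [0,9); WM=-1
i=1 t=7 v=4: → [0,9); WM=5
i=2 t=9 v=4: → [9,18); WM=7
i=3 t=14 v=2: → [9,18); WM=12; [0,9) fires=11
i=4 t=3 v=7: DROP (t<12-1); WM=12
i=5 t=18 v=3: → [18,27); WM=16
i=6 t=3 v=7: DROP (t<16-1); WM=16
i=7 t=18 v=4: → [18,27); WM=16
i=8 t=20 v=1: → [18,27); WM=18; [9,18) fires=6
i=9 t=22 v=7: → [18,27); WM=20
i=10 t=25 v=5: → [18,27); WM=23
i=11 t=32 v=2: → [27,36); WM=30; [18,27) fires=20
i=12 t=34 v=1: → [27,36); WM=32
i=13 t=38 v=6: → [36,45); WM=36; [27,36) fires=3
i=14 t=38 v=9: → [36,45); WM=36
i=15 t=39 v=3: → [36,45); WM=37
i=16 t=39 v=4: → [36,45); WM=37
i=17 t=40 v=6: → [36,45); WM=38

28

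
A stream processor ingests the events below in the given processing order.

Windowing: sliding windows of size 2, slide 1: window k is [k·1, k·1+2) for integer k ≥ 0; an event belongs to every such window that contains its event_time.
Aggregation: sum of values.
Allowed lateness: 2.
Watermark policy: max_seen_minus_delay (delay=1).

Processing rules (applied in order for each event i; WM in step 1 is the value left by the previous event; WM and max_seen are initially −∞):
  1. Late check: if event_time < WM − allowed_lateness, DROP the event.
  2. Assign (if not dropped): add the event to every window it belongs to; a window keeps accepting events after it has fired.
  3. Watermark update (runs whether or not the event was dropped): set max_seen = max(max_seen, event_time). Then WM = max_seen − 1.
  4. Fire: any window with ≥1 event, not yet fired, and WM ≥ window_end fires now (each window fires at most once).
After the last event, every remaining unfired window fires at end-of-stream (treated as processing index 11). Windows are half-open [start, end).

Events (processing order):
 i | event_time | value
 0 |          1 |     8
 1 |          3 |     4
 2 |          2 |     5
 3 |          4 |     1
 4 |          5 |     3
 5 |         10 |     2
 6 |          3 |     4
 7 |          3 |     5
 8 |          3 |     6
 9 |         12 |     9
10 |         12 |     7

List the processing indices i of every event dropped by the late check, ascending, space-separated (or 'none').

i=0 t=1 v=8: → [1,3),[0,2); WM=0
i=1 t=3 v=4: → [3,5),[2,4); WM=2; [0,2) fires=8
i=2 t=2 v=5: → [2,4),[1,3); WM=2
i=3 t=4 v=1: → [4,6),[3,5); WM=3; [1,3) fires=13
i=4 t=5 v=3: → [5,7),[4,6); WM=4; [2,4) fires=9
i=5 t=10 v=2: → [10,12),[9,11); WM=9; [3,5) fires=5 [4,6) fires=4 [5,7) fires=3
i=6 t=3 v=4: DROP (t<9-2); WM=9
i=7 t=3 v=5: DROP (t<9-2); WM=9
i=8 t=3 v=6: DROP (t<9-2); WM=9
i=9 t=12 v=9: → [12,14),[11,13); WM=11; [9,11) fires=2
i=10 t=12 v=7: → [12,14),[11,13); WM=11

6 7 8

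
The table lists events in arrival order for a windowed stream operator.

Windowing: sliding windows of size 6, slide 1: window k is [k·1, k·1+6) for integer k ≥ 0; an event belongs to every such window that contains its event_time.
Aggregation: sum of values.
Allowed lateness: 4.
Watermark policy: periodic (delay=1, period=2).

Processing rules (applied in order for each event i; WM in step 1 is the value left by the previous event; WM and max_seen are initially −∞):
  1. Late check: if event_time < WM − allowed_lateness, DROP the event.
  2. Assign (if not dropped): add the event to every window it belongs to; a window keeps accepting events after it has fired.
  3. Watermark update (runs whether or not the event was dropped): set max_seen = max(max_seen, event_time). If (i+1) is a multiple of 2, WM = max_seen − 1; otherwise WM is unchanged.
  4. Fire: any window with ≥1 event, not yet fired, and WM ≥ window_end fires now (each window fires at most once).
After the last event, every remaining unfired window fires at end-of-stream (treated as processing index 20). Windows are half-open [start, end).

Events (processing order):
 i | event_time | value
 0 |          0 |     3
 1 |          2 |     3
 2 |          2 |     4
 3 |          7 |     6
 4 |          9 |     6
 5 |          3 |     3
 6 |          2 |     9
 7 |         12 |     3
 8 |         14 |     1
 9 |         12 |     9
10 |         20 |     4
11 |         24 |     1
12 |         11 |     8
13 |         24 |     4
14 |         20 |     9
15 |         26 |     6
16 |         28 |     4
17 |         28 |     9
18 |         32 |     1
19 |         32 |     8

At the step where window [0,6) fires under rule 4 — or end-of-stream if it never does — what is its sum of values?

i=0 t=0 v=3: → [0,6); WM=−∞
i=1 t=2 v=3: → [2,8),[1,7),[0,6); WM=1
i=2 t=2 v=4: → [2,8),[1,7),[0,6); WM=1
i=3 t=7 v=6: → [7,13),[6,12),[5,11),[4,10),[3,9),[2,8); WM=6; [0,6) fires=10
i=4 t=9 v=6: → [9,15),[8,14),[7,13),[6,12),[5,11),[4,10); WM=6
i=5 t=3 v=3: → [3,9),[2,8),[1,7),[0,6); WM=8; [1,7) fires=10 [2,8) fires=16
i=6 t=2 v=9: DROP (t<8-4); WM=8
i=7 t=12 v=3: → [12,18),[11,17),[10,16),[9,15),[8,14),[7,13); WM=11; [3,9) fires=9 [4,10) fires=12 [5,11) fires=12
i=8 t=14 v=1: → [14,20),[13,19),[12,18),[11,17),[10,16),[9,15); WM=11
i=9 t=12 v=9: → [12,18),[11,17),[10,16),[9,15),[8,14),[7,13); WM=13; [6,12) fires=12 [7,13) fires=24
i=10 t=20 v=4: → [20,26),[19,25),[18,24),[17,23),[16,22),[15,21); WM=13
i=11 t=24 v=1: → [24,30),[23,29),[22,28),[21,27),[20,26),[19,25); WM=23; [8,14) fires=18 [9,15) fires=19 [10,16) fires=13 [11,17) fires=13 [12,18) fires=13 [13,19) fires=1 [14,20) fires=1 [15,21) fires=4 [16,22) fires=4 [17,23) fires=4
i=12 t=11 v=8: DROP (t<23-4); WM=23
i=13 t=24 v=4: → [24,30),[23,29),[22,28),[21,27),[20,26),[19,25); WM=23
i=14 t=20 v=9: → [20,26),[19,25),[18,24),[17,23),[16,22),[15,21); WM=23
i=15 t=26 v=6: → [26,32),[25,31),[24,30),[23,29),[22,28),[21,27); WM=25; [18,24) fires=13 [19,25) fires=18
i=16 t=28 v=4: → [28,34),[27,33),[26,32),[25,31),[24,30),[23,29); WM=25
i=17 t=28 v=9: → [28,34),[27,33),[26,32),[25,31),[24,30),[23,29); WM=27; [20,26) fires=18 [21,27) fires=11
i=18 t=32 v=1: → [32,38),[31,37),[30,36),[29,35),[28,34),[27,33); WM=27
i=19 t=32 v=8: → [32,38),[31,37),[30,36),[29,35),[28,34),[27,33); WM=31; [22,28) fires=11 [23,29) fires=24 [24,30) fires=24 [25,31) fires=19

10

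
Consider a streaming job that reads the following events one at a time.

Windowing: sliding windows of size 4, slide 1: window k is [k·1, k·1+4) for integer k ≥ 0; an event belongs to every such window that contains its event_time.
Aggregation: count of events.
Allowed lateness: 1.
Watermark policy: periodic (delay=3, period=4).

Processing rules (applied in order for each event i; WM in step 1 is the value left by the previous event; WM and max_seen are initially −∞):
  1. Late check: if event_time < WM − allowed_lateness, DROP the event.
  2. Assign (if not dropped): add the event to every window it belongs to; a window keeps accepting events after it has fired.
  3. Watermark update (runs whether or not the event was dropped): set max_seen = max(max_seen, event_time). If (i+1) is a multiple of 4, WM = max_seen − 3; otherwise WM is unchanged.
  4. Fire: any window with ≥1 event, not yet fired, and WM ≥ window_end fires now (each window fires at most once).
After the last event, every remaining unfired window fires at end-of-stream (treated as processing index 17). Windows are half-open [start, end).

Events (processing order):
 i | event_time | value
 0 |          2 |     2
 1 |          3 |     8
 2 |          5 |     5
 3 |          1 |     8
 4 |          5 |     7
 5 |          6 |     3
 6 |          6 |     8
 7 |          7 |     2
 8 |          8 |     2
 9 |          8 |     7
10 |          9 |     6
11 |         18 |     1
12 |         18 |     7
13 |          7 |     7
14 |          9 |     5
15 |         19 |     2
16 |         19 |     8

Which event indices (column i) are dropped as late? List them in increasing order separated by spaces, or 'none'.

13 14

i=0 t=2 v=2: → [2,6),[1,5),[0,4); WM=−∞
i=1 t=3 v=8: → [3,7),[2,6),[1,5),[0,4); WM=−∞
i=2 t=5 v=5: → [5,9),[4,8),[3,7),[2,6); WM=−∞
i=3 t=1 v=8: → [1,5),[0,4); WM=2
i=4 t=5 v=7: → [5,9),[4,8),[3,7),[2,6); WM=2
i=5 t=6 v=3: → [6,10),[5,9),[4,8),[3,7); WM=2
i=6 t=6 v=8: → [6,10),[5,9),[4,8),[3,7); WM=2
i=7 t=7 v=2: → [7,11),[6,10),[5,9),[4,8); WM=4; [0,4) fires=3
i=8 t=8 v=2: → [8,12),[7,11),[6,10),[5,9); WM=4
i=9 t=8 v=7: → [8,12),[7,11),[6,10),[5,9); WM=4
i=10 t=9 v=6: → [9,13),[8,12),[7,11),[6,10); WM=4
i=11 t=18 v=1: → [18,22),[17,21),[16,20),[15,19); WM=15; [1,5) fires=3 [2,6) fires=4 [3,7) fires=5 [4,8) fires=5 [5,9) fires=7 [6,10) fires=6 [7,11) fires=4 [8,12) fires=3 [9,13) fires=1
i=12 t=18 v=7: → [18,22),[17,21),[16,20),[15,19); WM=15
i=13 t=7 v=7: DROP (t<15-1); WM=15
i=14 t=9 v=5: DROP (t<15-1); WM=15
i=15 t=19 v=2: → [19,23),[18,22),[17,21),[16,20); WM=16
i=16 t=19 v=8: → [19,23),[18,22),[17,21),[16,20); WM=16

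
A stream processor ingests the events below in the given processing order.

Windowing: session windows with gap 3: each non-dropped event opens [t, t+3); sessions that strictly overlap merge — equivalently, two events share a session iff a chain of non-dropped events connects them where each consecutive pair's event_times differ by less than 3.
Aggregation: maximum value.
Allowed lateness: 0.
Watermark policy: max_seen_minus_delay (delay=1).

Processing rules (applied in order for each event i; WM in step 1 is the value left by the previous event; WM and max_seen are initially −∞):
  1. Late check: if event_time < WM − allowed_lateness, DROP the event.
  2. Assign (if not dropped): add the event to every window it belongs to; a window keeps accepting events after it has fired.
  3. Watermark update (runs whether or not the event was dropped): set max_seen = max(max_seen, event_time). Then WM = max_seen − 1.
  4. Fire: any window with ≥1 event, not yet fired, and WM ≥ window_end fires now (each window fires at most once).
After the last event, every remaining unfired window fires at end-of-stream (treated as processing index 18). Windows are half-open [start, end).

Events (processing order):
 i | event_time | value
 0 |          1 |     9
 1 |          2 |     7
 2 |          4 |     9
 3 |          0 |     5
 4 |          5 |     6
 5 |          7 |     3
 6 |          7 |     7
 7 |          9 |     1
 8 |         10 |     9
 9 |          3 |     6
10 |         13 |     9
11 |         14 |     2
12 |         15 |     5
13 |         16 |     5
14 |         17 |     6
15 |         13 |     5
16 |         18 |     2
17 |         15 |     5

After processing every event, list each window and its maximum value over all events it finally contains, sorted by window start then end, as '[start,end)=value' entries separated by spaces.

[1,13)=9 [13,21)=9

i=0 t=1 v=9: → [1,4); WM=0
i=1 t=2 v=7: → [1,5); WM=1
i=2 t=4 v=9: → [1,7); WM=3
i=3 t=0 v=5: DROP (t<3-0); WM=3
i=4 t=5 v=6: → [1,8); WM=4
i=5 t=7 v=3: → [1,10); WM=6
i=6 t=7 v=7: → [1,10); WM=6
i=7 t=9 v=1: → [1,12); WM=8
i=8 t=10 v=9: → [1,13); WM=9
i=9 t=3 v=6: DROP (t<9-0); WM=9
i=10 t=13 v=9: → [13,16); WM=12
i=11 t=14 v=2: → [13,17); WM=13
i=12 t=15 v=5: → [13,18); WM=14
i=13 t=16 v=5: → [13,19); WM=15
i=14 t=17 v=6: → [13,20); WM=16
i=15 t=13 v=5: DROP (t<16-0); WM=16
i=16 t=18 v=2: → [13,21); WM=17
i=17 t=15 v=5: DROP (t<17-0); WM=17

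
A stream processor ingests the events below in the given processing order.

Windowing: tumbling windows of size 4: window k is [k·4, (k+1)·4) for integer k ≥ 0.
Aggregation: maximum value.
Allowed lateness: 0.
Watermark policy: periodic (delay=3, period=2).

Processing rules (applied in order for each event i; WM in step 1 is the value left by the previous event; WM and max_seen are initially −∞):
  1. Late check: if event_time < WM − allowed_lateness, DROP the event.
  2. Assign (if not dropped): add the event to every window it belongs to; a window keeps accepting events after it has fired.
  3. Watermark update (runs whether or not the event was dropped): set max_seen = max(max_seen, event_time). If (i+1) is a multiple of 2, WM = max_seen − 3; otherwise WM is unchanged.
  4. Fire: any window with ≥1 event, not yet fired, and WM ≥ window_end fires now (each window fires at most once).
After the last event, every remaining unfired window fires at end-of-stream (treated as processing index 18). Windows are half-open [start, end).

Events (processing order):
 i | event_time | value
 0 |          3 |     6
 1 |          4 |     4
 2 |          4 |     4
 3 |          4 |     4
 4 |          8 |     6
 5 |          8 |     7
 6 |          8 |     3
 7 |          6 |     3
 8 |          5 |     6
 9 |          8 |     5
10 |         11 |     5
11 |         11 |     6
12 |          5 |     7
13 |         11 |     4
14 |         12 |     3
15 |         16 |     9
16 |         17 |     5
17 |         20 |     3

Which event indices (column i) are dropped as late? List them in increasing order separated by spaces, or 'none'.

i=0 t=3 v=6: → [0,4); WM=−∞
i=1 t=4 v=4: → [4,8); WM=1
i=2 t=4 v=4: → [4,8); WM=1
i=3 t=4 v=4: → [4,8); WM=1
i=4 t=8 v=6: → [8,12); WM=1
i=5 t=8 v=7: → [8,12); WM=5; [0,4) fires=6
i=6 t=8 v=3: → [8,12); WM=5
i=7 t=6 v=3: → [4,8); WM=5
i=8 t=5 v=6: → [4,8); WM=5
i=9 t=8 v=5: → [8,12); WM=5
i=10 t=11 v=5: → [8,12); WM=5
i=11 t=11 v=6: → [8,12); WM=8; [4,8) fires=6
i=12 t=5 v=7: DROP (t<8-0); WM=8
i=13 t=11 v=4: → [8,12); WM=8
i=14 t=12 v=3: → [12,16); WM=8
i=15 t=16 v=9: → [16,20); WM=13; [8,12) fires=7
i=16 t=17 v=5: → [16,20); WM=13
i=17 t=20 v=3: → [20,24); WM=17; [12,16) fires=3

12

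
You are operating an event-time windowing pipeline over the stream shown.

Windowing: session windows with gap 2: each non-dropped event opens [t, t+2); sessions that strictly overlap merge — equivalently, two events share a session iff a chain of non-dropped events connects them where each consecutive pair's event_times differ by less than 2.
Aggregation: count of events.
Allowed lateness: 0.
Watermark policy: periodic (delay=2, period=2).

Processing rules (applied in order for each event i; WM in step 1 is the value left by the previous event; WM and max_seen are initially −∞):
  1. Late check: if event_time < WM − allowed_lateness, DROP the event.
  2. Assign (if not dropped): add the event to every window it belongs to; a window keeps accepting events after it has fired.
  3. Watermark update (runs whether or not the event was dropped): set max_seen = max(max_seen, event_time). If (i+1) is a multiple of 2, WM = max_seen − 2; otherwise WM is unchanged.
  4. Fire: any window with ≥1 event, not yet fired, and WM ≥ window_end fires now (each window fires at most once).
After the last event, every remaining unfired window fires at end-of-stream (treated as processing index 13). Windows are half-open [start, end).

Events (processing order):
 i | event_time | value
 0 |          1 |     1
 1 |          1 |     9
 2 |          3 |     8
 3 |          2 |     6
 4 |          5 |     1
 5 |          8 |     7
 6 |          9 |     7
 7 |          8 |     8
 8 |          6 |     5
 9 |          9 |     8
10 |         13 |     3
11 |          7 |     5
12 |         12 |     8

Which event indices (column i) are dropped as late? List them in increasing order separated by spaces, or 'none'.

i=0 t=1 v=1: → [1,3); WM=−∞
i=1 t=1 v=9: → [1,3); WM=-1
i=2 t=3 v=8: → [3,5); WM=-1
i=3 t=2 v=6: → [1,5); WM=1
i=4 t=5 v=1: → [5,7); WM=1
i=5 t=8 v=7: → [8,10); WM=6
i=6 t=9 v=7: → [8,11); WM=6
i=7 t=8 v=8: → [8,11); WM=7
i=8 t=6 v=5: DROP (t<7-0); WM=7
i=9 t=9 v=8: → [8,11); WM=7
i=10 t=13 v=3: → [13,15); WM=7
i=11 t=7 v=5: → [7,11); WM=11
i=12 t=12 v=8: → [12,15); WM=11

8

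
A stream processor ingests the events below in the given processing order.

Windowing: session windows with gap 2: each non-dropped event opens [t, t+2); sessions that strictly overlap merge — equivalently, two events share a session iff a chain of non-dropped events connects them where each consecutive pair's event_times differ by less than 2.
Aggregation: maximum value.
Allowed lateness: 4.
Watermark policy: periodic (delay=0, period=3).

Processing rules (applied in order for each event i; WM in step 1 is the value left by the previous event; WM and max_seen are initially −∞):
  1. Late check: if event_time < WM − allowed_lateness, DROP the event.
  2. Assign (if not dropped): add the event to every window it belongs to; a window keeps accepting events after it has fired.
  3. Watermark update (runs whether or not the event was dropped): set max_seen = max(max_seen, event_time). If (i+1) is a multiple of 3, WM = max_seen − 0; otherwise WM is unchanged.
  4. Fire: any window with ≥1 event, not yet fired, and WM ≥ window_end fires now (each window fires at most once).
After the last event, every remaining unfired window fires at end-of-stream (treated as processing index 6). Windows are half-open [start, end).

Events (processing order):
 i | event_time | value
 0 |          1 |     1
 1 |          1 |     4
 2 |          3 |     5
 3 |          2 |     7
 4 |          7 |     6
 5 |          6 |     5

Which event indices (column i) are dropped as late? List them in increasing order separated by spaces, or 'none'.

none

i=0 t=1 v=1: → [1,3); WM=−∞
i=1 t=1 v=4: → [1,3); WM=−∞
i=2 t=3 v=5: → [3,5); WM=3
i=3 t=2 v=7: → [1,5); WM=3
i=4 t=7 v=6: → [7,9); WM=3
i=5 t=6 v=5: → [6,9); WM=7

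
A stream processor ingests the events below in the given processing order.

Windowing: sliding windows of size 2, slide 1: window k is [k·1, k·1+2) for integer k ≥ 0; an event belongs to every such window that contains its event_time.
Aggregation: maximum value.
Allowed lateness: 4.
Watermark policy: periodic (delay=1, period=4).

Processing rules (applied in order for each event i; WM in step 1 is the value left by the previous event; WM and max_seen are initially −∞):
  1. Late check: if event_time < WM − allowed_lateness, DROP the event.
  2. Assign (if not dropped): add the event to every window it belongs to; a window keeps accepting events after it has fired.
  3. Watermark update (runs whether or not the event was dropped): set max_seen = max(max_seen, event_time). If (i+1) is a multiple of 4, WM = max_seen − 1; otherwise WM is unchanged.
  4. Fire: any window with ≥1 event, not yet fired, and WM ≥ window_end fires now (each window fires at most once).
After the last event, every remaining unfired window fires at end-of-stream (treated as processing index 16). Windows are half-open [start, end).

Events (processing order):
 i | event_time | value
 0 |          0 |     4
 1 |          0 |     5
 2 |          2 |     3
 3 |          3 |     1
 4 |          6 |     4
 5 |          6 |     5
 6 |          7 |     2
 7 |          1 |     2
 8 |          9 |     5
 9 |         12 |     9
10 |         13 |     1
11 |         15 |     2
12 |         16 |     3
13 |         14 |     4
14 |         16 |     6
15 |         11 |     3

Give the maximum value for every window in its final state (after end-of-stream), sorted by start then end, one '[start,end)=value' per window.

[0,2)=5 [1,3)=3 [2,4)=3 [3,5)=1 [5,7)=5 [6,8)=5 [7,9)=2 [8,10)=5 [9,11)=5 [10,12)=3 [11,13)=9 [12,14)=9 [13,15)=4 [14,16)=4 [15,17)=6 [16,18)=6

i=0 t=0 v=4: → [0,2); WM=−∞
i=1 t=0 v=5: → [0,2); WM=−∞
i=2 t=2 v=3: → [2,4),[1,3); WM=−∞
i=3 t=3 v=1: → [3,5),[2,4); WM=2; [0,2) fires=5
i=4 t=6 v=4: → [6,8),[5,7); WM=2
i=5 t=6 v=5: → [6,8),[5,7); WM=2
i=6 t=7 v=2: → [7,9),[6,8); WM=2
i=7 t=1 v=2: → [1,3),[0,2); WM=6; [1,3) fires=3 [2,4) fires=3 [3,5) fires=1
i=8 t=9 v=5: → [9,11),[8,10); WM=6
i=9 t=12 v=9: → [12,14),[11,13); WM=6
i=10 t=13 v=1: → [13,15),[12,14); WM=6
i=11 t=15 v=2: → [15,17),[14,16); WM=14; [5,7) fires=5 [6,8) fires=5 [7,9) fires=2 [8,10) fires=5 [9,11) fires=5 [11,13) fires=9 [12,14) fires=9
i=12 t=16 v=3: → [16,18),[15,17); WM=14
i=13 t=14 v=4: → [14,16),[13,15); WM=14
i=14 t=16 v=6: → [16,18),[15,17); WM=14
i=15 t=11 v=3: → [11,13),[10,12); WM=15; [10,12) fires=3 [13,15) fires=4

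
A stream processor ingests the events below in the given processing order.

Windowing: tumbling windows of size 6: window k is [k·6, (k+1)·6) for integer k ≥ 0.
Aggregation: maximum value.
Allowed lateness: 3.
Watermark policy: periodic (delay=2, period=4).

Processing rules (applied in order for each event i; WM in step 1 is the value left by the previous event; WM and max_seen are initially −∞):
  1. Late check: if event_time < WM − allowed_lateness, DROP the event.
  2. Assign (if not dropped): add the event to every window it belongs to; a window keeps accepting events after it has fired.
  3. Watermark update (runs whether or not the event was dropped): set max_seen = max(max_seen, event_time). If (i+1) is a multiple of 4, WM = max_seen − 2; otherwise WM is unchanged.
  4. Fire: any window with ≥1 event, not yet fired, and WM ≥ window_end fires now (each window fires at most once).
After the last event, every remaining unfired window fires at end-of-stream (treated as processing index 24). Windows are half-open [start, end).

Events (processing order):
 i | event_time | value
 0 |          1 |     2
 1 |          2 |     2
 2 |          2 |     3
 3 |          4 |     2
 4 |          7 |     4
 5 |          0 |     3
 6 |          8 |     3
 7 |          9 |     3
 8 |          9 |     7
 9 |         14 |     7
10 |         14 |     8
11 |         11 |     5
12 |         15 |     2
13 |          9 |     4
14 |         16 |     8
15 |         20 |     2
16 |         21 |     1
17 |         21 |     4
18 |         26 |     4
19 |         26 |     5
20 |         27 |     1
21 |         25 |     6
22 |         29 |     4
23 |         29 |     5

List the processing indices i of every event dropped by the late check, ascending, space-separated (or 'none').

i=0 t=1 v=2: → [0,6); WM=−∞
i=1 t=2 v=2: → [0,6); WM=−∞
i=2 t=2 v=3: → [0,6); WM=−∞
i=3 t=4 v=2: → [0,6); WM=2
i=4 t=7 v=4: → [6,12); WM=2
i=5 t=0 v=3: → [0,6); WM=2
i=6 t=8 v=3: → [6,12); WM=2
i=7 t=9 v=3: → [6,12); WM=7; [0,6) fires=3
i=8 t=9 v=7: → [6,12); WM=7
i=9 t=14 v=7: → [12,18); WM=7
i=10 t=14 v=8: → [12,18); WM=7
i=11 t=11 v=5: → [6,12); WM=12; [6,12) fires=7
i=12 t=15 v=2: → [12,18); WM=12
i=13 t=9 v=4: → [6,12); WM=12
i=14 t=16 v=8: → [12,18); WM=12
i=15 t=20 v=2: → [18,24); WM=18; [12,18) fires=8
i=16 t=21 v=1: → [18,24); WM=18
i=17 t=21 v=4: → [18,24); WM=18
i=18 t=26 v=4: → [24,30); WM=18
i=19 t=26 v=5: → [24,30); WM=24; [18,24) fires=4
i=20 t=27 v=1: → [24,30); WM=24
i=21 t=25 v=6: → [24,30); WM=24
i=22 t=29 v=4: → [24,30); WM=24
i=23 t=29 v=5: → [24,30); WM=27

none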